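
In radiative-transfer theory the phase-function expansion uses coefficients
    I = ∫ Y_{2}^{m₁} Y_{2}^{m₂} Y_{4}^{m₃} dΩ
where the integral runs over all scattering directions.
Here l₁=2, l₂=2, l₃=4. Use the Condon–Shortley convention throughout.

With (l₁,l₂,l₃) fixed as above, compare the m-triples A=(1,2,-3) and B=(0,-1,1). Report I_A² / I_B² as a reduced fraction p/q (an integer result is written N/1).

Same 2,2,4: normalisation and zero-m 3j drop out of the ratio.
A: Δ: 0! 4! 4! / 9! → 1/630; sum: t=0:+1/144 = 1/144; 3j²(2 2 4; 1 2 -3) = Δ·Π!·Σ² = 1/18  (sign -1)
B: Δ: 0! 4! 4! / 9! → 1/630; sum: t=0:+1/24 = 1/24; 3j²(2 2 4; 0 -1 1) = Δ·Π!·Σ² = 1/21  (sign -1)
I_A²/I_B² = (1/18)/(1/21) = 7/6

7/6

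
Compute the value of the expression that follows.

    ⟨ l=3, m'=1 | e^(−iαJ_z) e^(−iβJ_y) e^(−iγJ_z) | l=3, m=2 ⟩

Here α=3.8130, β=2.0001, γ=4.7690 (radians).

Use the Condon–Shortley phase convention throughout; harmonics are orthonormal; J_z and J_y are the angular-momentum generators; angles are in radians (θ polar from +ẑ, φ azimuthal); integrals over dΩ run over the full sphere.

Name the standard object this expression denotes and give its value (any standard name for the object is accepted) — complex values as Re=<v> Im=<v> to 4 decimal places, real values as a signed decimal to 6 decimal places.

Wigner D-matrix element, Re=-0.3339 Im=0.3334

This is a Wigner D-matrix element — the rotation-matrix element ⟨l m'| R(α,β,γ) |l m⟩ in the angular-momentum basis.
Split into d^3_{1,2}(β=2.0001) × two z-phases.
With c≡cos(β/2)=0.540260 and s≡sin(β/2)=0.841498, N=[24·2·120·1]^{1/2}=75.894664
k: max(0,(2)−(1))=1 … min(3+(2),3−(1))=2
  k=1: (−1)^0·75.8947/(24)·0.5403^5·0.8415^1 = +0.122481
  k=2: (−1)^1·75.8947/(12)·0.5403^3·0.8415^3 = -0.594290
d^3_{1,2}(2.0001) = +0.122481 -0.594290 = -0.471809
D = (-0.782947+0.622088i)·(-0.471809)·(-0.993597+0.112980i) = -0.333876+0.333363i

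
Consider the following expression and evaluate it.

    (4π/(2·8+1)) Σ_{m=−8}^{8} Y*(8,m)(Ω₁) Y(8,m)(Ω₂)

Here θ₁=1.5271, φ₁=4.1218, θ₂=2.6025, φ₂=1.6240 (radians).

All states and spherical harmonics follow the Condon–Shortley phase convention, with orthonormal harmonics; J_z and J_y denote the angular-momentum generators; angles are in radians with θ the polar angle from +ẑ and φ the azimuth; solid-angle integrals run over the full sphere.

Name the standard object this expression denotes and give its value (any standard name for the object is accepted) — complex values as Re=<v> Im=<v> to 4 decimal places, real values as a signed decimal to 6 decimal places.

Legendre polynomial (addition theorem), -0.199075

This sum is the spherical-harmonic addition theorem: it equals the Legendre polynomial P_l(cos γ) of the angle γ between the two directions.
Expand P_8 via completeness: Σ_{m} conj(Y_{8,m}) at Ω₁ times Y_{8,m} at Ω₂ —
  term(m=-8) = 0.00054 + 0.00115j   from Y*(Ω₁)=0.00630 + 0.51147j, Y(Ω₂)=0.00226 - 0.00103j
  term(m=-7) = -0.00030 + 0.00146j   from Y*(Ω₁)=-0.07492 - 0.04890j, Y(Ω₂)=-0.00605 - 0.01548j
  term(m=-6) = 0.01890 - 0.01662j   from Y*(Ω₁)=-0.33458 + 0.14222j, Y(Ω₂)=-0.06572 + 0.02172j
  term(m=-5) = 0.02097 - 0.00163j   from Y*(Ω₁)=0.01970 - 0.10318j, Y(Ω₂)=0.05263 + 0.19316j
  term(m=-4) = -0.10865 - 0.06909j   from Y*(Ω₁)=-0.22792 - 0.22513j, Y(Ω₂)=0.39285 - 0.08489j
  term(m=-3) = -0.02010 - 0.05331j   from Y*(Ω₁)=0.11000 - 0.02241j, Y(Ω₂)=-0.08066 - 0.50108j
  term(m=-2) = -0.02053 + 0.07054j   from Y*(Ω₁)=0.11465 - 0.27921j, Y(Ω₂)=-0.24202 + 0.02585j
  term(m=-1) = 0.02751 - 0.02065j   from Y*(Ω₁)=0.06421 + 0.09578j, Y(Ω₂)=-0.01586 - 0.29786j
  term(m=+0) = -0.10598 + 0.00000j   from Y*(Ω₁)=0.29642 + 0.00000j, Y(Ω₂)=-0.35752 + 0.00000j
  term(m=+1) = 0.02751 + 0.02065j   from Y*(Ω₁)=-0.06421 + 0.09578j, Y(Ω₂)=0.01586 - 0.29786j
  term(m=+2) = -0.02053 - 0.07054j   from Y*(Ω₁)=0.11465 + 0.27921j, Y(Ω₂)=-0.24202 - 0.02585j
  term(m=+3) = -0.02010 + 0.05331j   from Y*(Ω₁)=-0.11000 - 0.02241j, Y(Ω₂)=0.08066 - 0.50108j
  term(m=+4) = -0.10865 + 0.06909j   from Y*(Ω₁)=-0.22792 + 0.22513j, Y(Ω₂)=0.39285 + 0.08489j
  term(m=+5) = 0.02097 + 0.00163j   from Y*(Ω₁)=-0.01970 - 0.10318j, Y(Ω₂)=-0.05263 + 0.19316j
  term(m=+6) = 0.01890 + 0.01662j   from Y*(Ω₁)=-0.33458 - 0.14222j, Y(Ω₂)=-0.06572 - 0.02172j
  term(m=+7) = -0.00030 - 0.00146j   from Y*(Ω₁)=0.07492 - 0.04890j, Y(Ω₂)=0.00605 - 0.01548j
  term(m=+8) = 0.00054 - 0.00115j   from Y*(Ω₁)=0.00630 - 0.51147j, Y(Ω₂)=0.00226 + 0.00103j
Σ over m = -0.26931 - 0.00000j; ×(4π/17) → -0.19907 - 0.00000j. Real part: -0.199075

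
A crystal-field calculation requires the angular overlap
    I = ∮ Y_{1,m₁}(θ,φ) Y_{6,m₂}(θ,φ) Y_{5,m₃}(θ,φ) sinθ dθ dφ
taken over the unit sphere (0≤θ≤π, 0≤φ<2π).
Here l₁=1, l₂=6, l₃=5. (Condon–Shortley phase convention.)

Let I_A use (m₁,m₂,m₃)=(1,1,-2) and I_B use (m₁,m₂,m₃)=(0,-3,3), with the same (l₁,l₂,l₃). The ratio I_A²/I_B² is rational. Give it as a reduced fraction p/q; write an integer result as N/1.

10/27

l's match ⇒ only the (l;m) 3-j factors differ between A and B.
A: triangle coeff Δ(1,6,5) = 1/858; Σ_t [0,0]: t=0:+1/60480 = 1/60480; (3j)²=5/429 [(1 6 5; 1 1 -2)], sign=-1
B: triangle coeff Δ(1,6,5) = 1/858; Σ_t [1,1]: t=1:−1/80640 = -1/80640; (3j)²=9/286 [(1 6 5; 0 -3 3)], sign=-1
I_A²/I_B² = (5/429)/(9/286) = 10/27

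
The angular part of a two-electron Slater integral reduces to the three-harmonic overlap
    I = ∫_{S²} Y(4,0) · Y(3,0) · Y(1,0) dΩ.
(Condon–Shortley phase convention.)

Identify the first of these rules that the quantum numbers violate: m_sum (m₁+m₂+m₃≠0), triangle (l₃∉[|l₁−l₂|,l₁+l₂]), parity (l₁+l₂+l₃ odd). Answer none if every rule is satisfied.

azimuthal sum: 0 + 0 + 0 = 0  ✓
1 ≤ 1 ≤ 7 (triangle on l)  ✓
L = 4 + 3 + 1 = 8 (even)  ✓

none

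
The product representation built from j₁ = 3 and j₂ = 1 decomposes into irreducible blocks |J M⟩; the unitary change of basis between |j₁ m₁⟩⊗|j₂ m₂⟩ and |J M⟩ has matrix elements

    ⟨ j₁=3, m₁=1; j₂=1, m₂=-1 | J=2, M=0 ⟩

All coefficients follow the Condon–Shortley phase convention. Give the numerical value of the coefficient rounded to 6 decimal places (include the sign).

+√(2/7) ≈ +0.534522

triangle: 2!·4!·0!/7! = 48/5040
(j±m)!: 4!·2!·0!·2!·2!·2! = 384
prefactor² = (2J+1)·Δ·N² = 128/7
  k=0: +1/(0!·2!·2!·0!·2!·0!) = 1/8
Σ = 1/8  ⇒  CG² = 128/7·(1/8)² = 2/7
CG = +√(2/7) = +0.534522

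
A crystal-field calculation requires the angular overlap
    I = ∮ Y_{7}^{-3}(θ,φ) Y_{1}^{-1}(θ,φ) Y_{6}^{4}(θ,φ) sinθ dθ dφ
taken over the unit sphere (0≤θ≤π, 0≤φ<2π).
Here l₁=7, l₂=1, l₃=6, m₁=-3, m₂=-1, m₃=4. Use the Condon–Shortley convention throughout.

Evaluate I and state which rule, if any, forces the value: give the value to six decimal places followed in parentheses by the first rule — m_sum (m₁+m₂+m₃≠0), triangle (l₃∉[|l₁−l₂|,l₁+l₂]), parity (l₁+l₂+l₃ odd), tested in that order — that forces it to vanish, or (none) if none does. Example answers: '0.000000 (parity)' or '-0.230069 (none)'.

Checks pass: Σm=0; 14 even; l₃=6∈[6,8].
(2·7+1)(2·1+1)(2·6+1) = 585
Δ: 2! 12! 0! / 15! → 1/1365
sum: t=1:−1/518400 = -1/518400
3j²(7 1 6; 0 0 0) = Δ·Π!·Σ² = 7/195  (sign -1)
sum: t=0:+1/14515200 = 1/14515200
3j²(7 1 6; -3 -1 4) = Δ·Π!·Σ² = 2/455  (sign +1)
combine: 4πI² = 585·7/195·2/455 = 6/65
take √, sign -1: I = -0.08570655
No selection rule forces the value: the integral is nonzero (none).

-0.085707 (none)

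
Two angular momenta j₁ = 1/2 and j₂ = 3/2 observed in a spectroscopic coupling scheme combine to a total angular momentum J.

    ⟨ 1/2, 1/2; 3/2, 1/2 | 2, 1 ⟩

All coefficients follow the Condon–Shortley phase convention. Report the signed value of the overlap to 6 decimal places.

+√(3/4) ≈ +0.866025

triangle: 0!×1!×3!/5! = 6/120
(j±m)!: 1!×0!×2!×1!×3!×1! = 12
prefactor² = (2J+1)×Δ×N² = 3
  k=0: +1/(0!×0!×0!×2!×1!×1!) = 1/2
Σ = 1/2  ⇒  CG² = 3×(1/2)² = 3/4
CG = +√(3/4) = +0.866025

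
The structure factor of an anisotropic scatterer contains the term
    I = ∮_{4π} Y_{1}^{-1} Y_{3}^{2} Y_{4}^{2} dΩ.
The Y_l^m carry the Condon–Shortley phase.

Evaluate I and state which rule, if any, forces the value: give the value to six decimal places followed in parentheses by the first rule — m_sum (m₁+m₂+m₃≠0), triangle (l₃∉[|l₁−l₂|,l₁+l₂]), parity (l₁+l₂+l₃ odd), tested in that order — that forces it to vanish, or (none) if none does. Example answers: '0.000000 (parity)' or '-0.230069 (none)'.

0.000000 (m_sum)

m-sum = -1 + 2 + 2 = 3 ≠ 0 ⇒ I = 0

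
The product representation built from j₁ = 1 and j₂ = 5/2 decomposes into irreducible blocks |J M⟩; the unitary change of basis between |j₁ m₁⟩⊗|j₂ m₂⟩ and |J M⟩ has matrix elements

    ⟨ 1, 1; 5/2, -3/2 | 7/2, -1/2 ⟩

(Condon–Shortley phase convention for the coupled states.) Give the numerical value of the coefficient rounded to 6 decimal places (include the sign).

+√(1/7) ≈ +0.377964

j₁+j₂−J=0  J+j₁−j₂=2  J−j₁+j₂=5  j₁+j₂+J+1=8
(j₁±m₁, j₂±m₂, J±M) = (2,0,1,4,3,4)
P² = 2304/7
sum k=0..0:
  [0] +1/48 = 1/48
S = 1/48
C² = P²·S² = 1/7 ; C = +0.377964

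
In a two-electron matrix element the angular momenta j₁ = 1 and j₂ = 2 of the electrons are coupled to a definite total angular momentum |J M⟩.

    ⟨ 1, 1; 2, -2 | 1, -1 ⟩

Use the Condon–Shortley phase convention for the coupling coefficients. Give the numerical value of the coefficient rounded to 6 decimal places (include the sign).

+√(3/5) ≈ +0.774597

j₁+j₂−J=2  J+j₁−j₂=0  J−j₁+j₂=2  j₁+j₂+J+1=5
(j₁±m₁, j₂±m₂, J±M) = (2,0,0,4,0,2)
P² = 48/5
sum k=0..0:
  [0] +1/4 = 1/4
S = 1/4
C² = P²·S² = 3/5 ; C = +0.774597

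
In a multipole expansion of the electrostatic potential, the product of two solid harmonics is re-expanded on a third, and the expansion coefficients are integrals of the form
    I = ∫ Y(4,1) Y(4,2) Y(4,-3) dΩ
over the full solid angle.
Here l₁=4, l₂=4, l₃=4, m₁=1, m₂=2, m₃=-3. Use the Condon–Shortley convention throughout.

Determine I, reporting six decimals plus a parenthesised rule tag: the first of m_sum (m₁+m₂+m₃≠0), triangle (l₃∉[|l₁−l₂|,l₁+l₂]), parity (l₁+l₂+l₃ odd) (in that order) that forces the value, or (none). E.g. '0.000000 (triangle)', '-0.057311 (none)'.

Rules hold: Σm=0, L=12 even, 0≤4≤8.
N = 9·9·9 = 729
Δ = 4!·4!·4!/13! = 1/450450
Racah Σ t=0..4: t=0:+1/13824 t=1:−1/216 t=2:+1/64 t=3:−1/216 t=4:+1/13824 = 5/768
⇒ 3j(4 4 4; 0 0 0)² = 18/1001, sgn +1
Racah Σ t=2..3: t=2:+1/576 t=3:−1/864 = 1/1728
⇒ 3j(4 4 4; 1 2 -3)² = 5/1287, sgn -1
4πI² = N·(3j₀)²·(3jₘ)² = 7290/143143
I = -1·√(0.0509281/4π) = -0.06366105
No selection rule forces the value: the integral is nonzero (none).

-0.063661 (none)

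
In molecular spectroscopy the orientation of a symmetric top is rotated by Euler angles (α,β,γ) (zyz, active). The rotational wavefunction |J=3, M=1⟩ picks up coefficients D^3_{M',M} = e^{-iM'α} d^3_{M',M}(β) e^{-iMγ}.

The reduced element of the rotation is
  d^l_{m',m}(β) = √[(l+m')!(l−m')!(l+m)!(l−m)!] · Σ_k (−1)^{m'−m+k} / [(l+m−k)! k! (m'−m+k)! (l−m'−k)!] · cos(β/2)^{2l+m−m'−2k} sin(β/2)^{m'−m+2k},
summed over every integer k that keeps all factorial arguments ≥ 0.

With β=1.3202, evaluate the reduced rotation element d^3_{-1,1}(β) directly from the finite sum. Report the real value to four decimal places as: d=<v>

d^3_{-1,1}(β=1.3202) via the finite sum:
c=cos(1.320200/2)=0.789931, s=sin(1.320200/2)=0.613196; N=√[2·24·24·2]=48.000000
k∈{2,3,4} keeps every argument non-negative
  k=2: (−1)^0·48.0000/(8)·0.7899^4·0.6132^2 = +0.878428
  k=3: (−1)^1·48.0000/(6)·0.7899^2·0.6132^4 = -0.705773
  k=4: (−1)^2·48.0000/(48)·0.7899^0·0.6132^6 = +0.053161
d^3_{-1,1}(1.3202) = +0.878428 -0.705773 +0.053161 = +0.225816

d=0.2258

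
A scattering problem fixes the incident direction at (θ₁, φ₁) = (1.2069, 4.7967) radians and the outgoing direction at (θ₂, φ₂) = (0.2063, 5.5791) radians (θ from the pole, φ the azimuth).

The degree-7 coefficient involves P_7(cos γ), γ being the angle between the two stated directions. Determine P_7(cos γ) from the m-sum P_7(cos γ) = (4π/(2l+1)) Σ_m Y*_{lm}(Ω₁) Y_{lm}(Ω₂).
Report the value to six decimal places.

0.190157

Addition theorem: P_7(cos γ) = (4π/15) Σ_m Y*_{lm}(Ω₁) Y_{lm}(Ω₂), m = −7…7:
  m=-7: Y*=-0.173216+0.258603i  Y=+0.000002-0.000007i  product +0.000002+0.000002i
  m=-6: Y*=-0.387997-0.214929i  Y=-0.000063-0.000120i  product -0.000001+0.000060i
  m=-5: Y*=+0.069216-0.154350i  Y=-0.001408-0.000561i  product -0.000184+0.000179i
  m=-4: Y*=-0.254384-0.089197i  Y=-0.011330+0.003821i  product +0.003223+0.000039i
  m=-3: Y*=+0.069276-0.268023i  Y=-0.034805+0.057873i  product +0.013100+0.013338i
  m=-2: Y*=-0.161097-0.027425i  Y=+0.042517+0.259134i  product +0.000257-0.042912i
  m=-1: Y*=+0.025285-0.299193i  Y=+0.471070+0.400078i  product +0.131612-0.130825i
  m=+0: Y*=-0.129907-0.000000i  Y=+0.531408+0.000000i  product -0.069034-0.000000i
  m=+1: Y*=-0.025285-0.299193i  Y=-0.471070+0.400078i  product +0.131612+0.130825i
  m=+2: Y*=-0.161097+0.027425i  Y=+0.042517-0.259134i  product +0.000257+0.042912i
  m=+3: Y*=-0.069276-0.268023i  Y=+0.034805+0.057873i  product +0.013100-0.013338i
  m=+4: Y*=-0.254384+0.089197i  Y=-0.011330-0.003821i  product +0.003223-0.000039i
  m=+5: Y*=-0.069216-0.154350i  Y=+0.001408-0.000561i  product -0.000184-0.000179i
  m=+6: Y*=-0.387997+0.214929i  Y=-0.000063+0.000120i  product -0.000001-0.000060i
  m=+7: Y*=+0.173216+0.258603i  Y=-0.000002-0.000007i  product +0.000002-0.000002i
Accumulated sum +0.226983+0.000000i; after 4π/(2l+1) scaling, +0.190157+0.000000i ⇒ P_7 = 0.190157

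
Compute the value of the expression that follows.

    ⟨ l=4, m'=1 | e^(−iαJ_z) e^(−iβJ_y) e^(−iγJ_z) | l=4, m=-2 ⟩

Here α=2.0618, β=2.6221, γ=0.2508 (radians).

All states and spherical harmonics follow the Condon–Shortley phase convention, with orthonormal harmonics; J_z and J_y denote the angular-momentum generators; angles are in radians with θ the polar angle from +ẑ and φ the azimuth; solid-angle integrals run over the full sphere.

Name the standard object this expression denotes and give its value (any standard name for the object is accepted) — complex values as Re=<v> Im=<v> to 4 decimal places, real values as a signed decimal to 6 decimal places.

This is a Wigner D-matrix element — the rotation-matrix element ⟨l m'| R(α,β,γ) |l m⟩ in the angular-momentum basis.
First d^4_{1,-2}(β=2.6221), then the phase factors e^{-i(1)α} and e^{-i(-2)γ}:
c=cos(2.622100/2)=0.256835, s=sin(2.622100/2)=0.966455; N=√[120·6·2·720]=1018.233765
k: max(0,(-2)−(1))=0 … min(4+(-2),4−(1))=2
  k=0: (−1)^3·1018.2338/(72)·0.2568^5·0.9665^3 = -0.014267
  k=1: (−1)^4·1018.2338/(48)·0.2568^3·0.9665^5 = +0.303026
  k=2: (−1)^5·1018.2338/(240)·0.2568^1·0.9665^7 = -0.858150
d^4_{1,-2}(2.6221) = -0.014267 +0.303026 -0.858150 = -0.569391
Phases: e^{-i·(1)·2.0618}=-0.471511-0.881860i, e^{-i·(-2)·0.2508}=+0.876814+0.480829i ⇒ D=-0.006033+0.569359i

Wigner D-matrix element, Re=-0.0060 Im=0.5694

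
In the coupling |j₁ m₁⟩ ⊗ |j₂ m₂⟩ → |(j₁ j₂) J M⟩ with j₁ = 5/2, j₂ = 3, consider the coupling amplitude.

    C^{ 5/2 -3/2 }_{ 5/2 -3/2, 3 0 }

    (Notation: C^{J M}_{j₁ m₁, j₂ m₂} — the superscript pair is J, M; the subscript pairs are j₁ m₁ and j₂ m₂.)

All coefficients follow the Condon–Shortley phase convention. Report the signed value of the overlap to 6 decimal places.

j₁+j₂−J=3  J+j₁−j₂=2  J−j₁+j₂=3  j₁+j₂+J+1=9
(j₁±m₁, j₂±m₂, J±M) = (1,4,3,3,1,4)
P² = 864/35
sum k=2..3:
  [2] +1/8 = 1/8
  [3] −1/36 = -1/36
S = 7/72
C² = P²·S² = 7/30 ; C = +0.483046

+0.483046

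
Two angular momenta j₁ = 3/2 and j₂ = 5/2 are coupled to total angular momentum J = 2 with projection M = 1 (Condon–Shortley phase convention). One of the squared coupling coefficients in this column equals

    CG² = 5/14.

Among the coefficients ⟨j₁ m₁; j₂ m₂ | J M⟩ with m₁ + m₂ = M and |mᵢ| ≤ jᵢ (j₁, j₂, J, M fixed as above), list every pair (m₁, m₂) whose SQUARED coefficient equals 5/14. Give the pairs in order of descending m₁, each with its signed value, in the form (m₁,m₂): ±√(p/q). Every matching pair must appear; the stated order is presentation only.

Admissible pairs with m₁+m₂ = M = 1: (-3/2,5/2), (-1/2,3/2), (1/2,1/2), (3/2,-1/2)
  (m₁,m₂)=(3/2,-1/2): CG² = 9/28, CG = +√(9/28)
  (m₁,m₂)=(1/2,1/2): CG² = 25/84, CG = −√(25/84)
  (m₁,m₂)=(-1/2,3/2): CG² = 1/42, CG = +√(1/42)
  (m₁,m₂)=(-3/2,5/2): CG² = 5/14, CG = +√(5/14)   ← matches the target
Pairs with CG² = 5/14: (-3/2,5/2): +√(5/14)

(-3/2,5/2): +√(5/14)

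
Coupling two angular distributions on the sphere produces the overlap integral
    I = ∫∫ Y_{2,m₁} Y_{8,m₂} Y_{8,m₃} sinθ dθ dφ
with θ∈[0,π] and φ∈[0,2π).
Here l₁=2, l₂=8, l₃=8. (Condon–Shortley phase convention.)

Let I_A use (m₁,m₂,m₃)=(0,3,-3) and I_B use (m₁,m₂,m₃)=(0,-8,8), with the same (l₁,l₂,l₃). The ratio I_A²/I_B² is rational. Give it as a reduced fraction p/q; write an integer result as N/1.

Shared (l₁,l₂,l₃)=(2,8,8): N and (l;000)² cancel in I_A²/I_B².
A: Δ = 2!·2!·14!/19! = 1/348840; Racah Σ t=0..2: t=0:+1/958003200 t=1:−1/87091200 t=2:+1/174182400 = -1/212889600; ⇒ 3j(2 8 8; 0 3 -3)² = 15/2584, sgn +1
B: Δ = 2!·2!·14!/19! = 1/348840; Racah Σ t=0..0: t=0:+1/348713164800 = 1/348713164800; ⇒ 3j(2 8 8; 0 -8 8)² = 40/969, sgn +1
I_A²/I_B² = (15/2584)/(40/969) = 9/64

9/64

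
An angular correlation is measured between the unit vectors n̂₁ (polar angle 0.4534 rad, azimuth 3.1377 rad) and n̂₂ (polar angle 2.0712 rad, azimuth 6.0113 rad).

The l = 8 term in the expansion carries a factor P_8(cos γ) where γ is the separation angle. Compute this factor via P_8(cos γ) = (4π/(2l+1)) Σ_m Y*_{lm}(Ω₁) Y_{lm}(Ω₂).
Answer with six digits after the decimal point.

Term-by-term m-sum for l=8 (normalisation 4π/17 = 0.739198):
  m=-8: Y*=+0.000698-0.000022i  Y=-0.102846+0.148956i  product -0.000069+0.000106i
  m=-7: Y*=-0.005732+0.000156i  Y=+0.129197-0.374255i  product -0.000682+0.002165i
  m=-6: Y*=+0.029561-0.000691i  Y=-0.025474+0.420429i  product -0.000463+0.012446i
  m=-5: Y*=-0.107501+0.002093i  Y=-0.019271-0.089812i  product +0.002260+0.009615i
  m=-4: Y*=+0.279403-0.004351i  Y=-0.143527-0.273513i  product -0.041292-0.075796i
  m=-3: Y*=-0.492170+0.005748i  Y=+0.178173+0.189296i  product -0.088780-0.092141i
  m=-2: Y*=+0.479601-0.003734i  Y=+0.162187+0.098053i  product +0.078151+0.046421i
  m=-1: Y*=+0.007338-0.000029i  Y=-0.290877-0.081093i  product -0.002137-0.000587i
  m=+0: Y*=-0.476457-0.000000i  Y=-0.147952+0.000000i  product +0.070493+0.000000i
  m=+1: Y*=-0.007338-0.000029i  Y=+0.290877-0.081093i  product -0.002137+0.000587i
  m=+2: Y*=+0.479601+0.003734i  Y=+0.162187-0.098053i  product +0.078151-0.046421i
  m=+3: Y*=+0.492170+0.005748i  Y=-0.178173+0.189296i  product -0.088780+0.092141i
  m=+4: Y*=+0.279403+0.004351i  Y=-0.143527+0.273513i  product -0.041292+0.075796i
  m=+5: Y*=+0.107501+0.002093i  Y=+0.019271-0.089812i  product +0.002260-0.009615i
  m=+6: Y*=+0.029561+0.000691i  Y=-0.025474-0.420429i  product -0.000463-0.012446i
  m=+7: Y*=+0.005732+0.000156i  Y=-0.129197-0.374255i  product -0.000682-0.002165i
  m=+8: Y*=+0.000698+0.000022i  Y=-0.102846-0.148956i  product -0.000069-0.000106i
Total Σ_m = -0.035530-0.000000i. Multiply by 0.739198: -0.026263-0.000000i. P_8(cos γ) = -0.026263

-0.026263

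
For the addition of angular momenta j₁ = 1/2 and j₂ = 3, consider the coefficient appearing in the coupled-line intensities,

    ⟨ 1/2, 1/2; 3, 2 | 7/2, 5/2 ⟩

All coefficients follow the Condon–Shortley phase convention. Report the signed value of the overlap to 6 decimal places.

triangle: 0!×1!×6!/8! = 720/40320
(j±m)!: 1!×0!×5!×1!×6!×1! = 86400
prefactor² = (2J+1)×Δ×N² = 86400/7
  k=0: +1/(0!×0!×0!×5!×1!×1!) = 1/120
Σ = 1/120  ⇒  CG² = 86400/7×(1/120)² = 6/7
CG = +√(6/7) = +0.925820

+√(6/7) = +0.925820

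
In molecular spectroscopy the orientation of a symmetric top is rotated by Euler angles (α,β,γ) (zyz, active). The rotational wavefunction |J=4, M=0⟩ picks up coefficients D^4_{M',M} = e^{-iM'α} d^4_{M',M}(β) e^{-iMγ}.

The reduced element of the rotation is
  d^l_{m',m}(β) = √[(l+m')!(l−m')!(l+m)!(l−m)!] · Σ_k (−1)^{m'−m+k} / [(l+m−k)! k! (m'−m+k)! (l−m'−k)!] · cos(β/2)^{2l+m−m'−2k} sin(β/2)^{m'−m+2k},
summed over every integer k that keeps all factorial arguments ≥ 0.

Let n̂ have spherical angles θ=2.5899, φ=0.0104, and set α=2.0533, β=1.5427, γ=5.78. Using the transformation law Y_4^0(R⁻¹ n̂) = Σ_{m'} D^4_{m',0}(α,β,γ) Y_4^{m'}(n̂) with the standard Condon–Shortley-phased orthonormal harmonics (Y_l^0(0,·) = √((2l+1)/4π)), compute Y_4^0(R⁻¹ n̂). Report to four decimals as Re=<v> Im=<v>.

Need the full column D^4_{m',0} for m'=−4..4 at α=2.0533, β=1.5427, γ=5.7800.
cos(β/2)=0.716970, sin(β/2)=0.697104
d^4_{-4,0}: single k=4 term ⇒ +0.522087;  D = -0.183536+0.488764i
d^4_{-3,0}: k∈[3..4] ⇒ +0.759385 -0.717885 = +0.041500;  D = +0.041185-0.005103i
d^4_{-2,0}: k∈[2..4] ⇒ +0.626214 -1.578644 +0.559639 = -0.392791;  D = +0.223659+0.322895i
d^4_{-1,0}: k∈[1..4] ⇒ +0.303613 -1.722123 +1.628009 -0.256506 = -0.047007;  D = +0.021811-0.041641i
d^4_{0,0}: k∈[0..4] ⇒ +0.069825 -1.056140 +2.246450 -0.943858 +0.055767 = +0.372043;  D = +0.372043+0.000000i
d^4_{1,0}: k∈[0..3] ⇒ -0.303613 +1.722123 -1.628009 +0.256506 = +0.047007;  D = -0.021811-0.041641i
d^4_{2,0}: k∈[0..2] ⇒ +0.626214 -1.578644 +0.559639 = -0.392791;  D = +0.223659-0.322895i
d^4_{3,0}: k∈[0..1] ⇒ -0.759385 +0.717885 = -0.041500;  D = -0.041185-0.005103i
d^4_{4,0}: single k=0 term ⇒ +0.522087;  D = -0.183536-0.488764i
Y_4^{m'}(θ=2.5899,φ=0.0104) and Σ D·Y over m':
  (-0.1835+0.4888i)·(+0.0334-0.0014i)  (+0.0412-0.0051i)·(-0.1534+0.0048i)  (+0.2237+0.3229i)·(+0.3746-0.0078i)  (+0.0218-0.0416i)·(-0.4386+0.0046i)  (+0.3720+0.0000i)·(-0.0367+0.0000i)  (-0.0218-0.0416i)·(+0.4386+0.0046i)  (+0.2237-0.3229i)·(+0.3746+0.0078i)  (-0.0412-0.0051i)·(+0.1534+0.0048i)  (-0.1835-0.4888i)·(+0.0334+0.0014i)
Y_4^0(R⁻¹ n̂) = +0.116699+0.000000i

Re=0.1167 Im=0.0000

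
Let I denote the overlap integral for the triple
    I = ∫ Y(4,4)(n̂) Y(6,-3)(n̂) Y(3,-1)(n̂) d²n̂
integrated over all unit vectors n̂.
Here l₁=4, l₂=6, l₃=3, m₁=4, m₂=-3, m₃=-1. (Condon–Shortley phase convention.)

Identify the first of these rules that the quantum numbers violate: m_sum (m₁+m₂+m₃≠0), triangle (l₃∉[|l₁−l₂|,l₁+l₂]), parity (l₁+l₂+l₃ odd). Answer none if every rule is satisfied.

parity

azimuthal sum: 4 − 3 − 1 = 0  ✓
2 ≤ 3 ≤ 10 (triangle on l)  ✓
L = 4 + 6 + 3 = 13 (odd)  ✗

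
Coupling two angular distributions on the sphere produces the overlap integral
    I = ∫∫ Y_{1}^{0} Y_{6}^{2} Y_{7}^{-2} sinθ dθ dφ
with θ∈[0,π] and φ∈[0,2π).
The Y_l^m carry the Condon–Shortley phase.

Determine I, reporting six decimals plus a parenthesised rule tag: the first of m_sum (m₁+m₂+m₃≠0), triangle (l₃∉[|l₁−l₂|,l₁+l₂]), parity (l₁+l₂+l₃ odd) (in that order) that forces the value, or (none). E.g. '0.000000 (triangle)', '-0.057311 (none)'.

Checks pass: Σm=0; 14 even; l₃=7∈[5,7].
(2·1+1)(2·6+1)(2·7+1) = 585
Δ: 0! 2! 12! / 15! → 1/1365
sum: t=0:+1/518400 = 1/518400
3j²(1 6 7; 0 0 0) = Δ·Π!·Σ² = 7/195  (sign -1)
sum: t=0:+1/967680 = 1/967680
3j²(1 6 7; 0 2 -2) = Δ·Π!·Σ² = 3/91  (sign -1)
combine: 4πI² = 585·7/195·3/91 = 9/13
take √, sign +1: I = 0.23471705
No selection rule forces the value: the integral is nonzero (none).

0.234717 (none)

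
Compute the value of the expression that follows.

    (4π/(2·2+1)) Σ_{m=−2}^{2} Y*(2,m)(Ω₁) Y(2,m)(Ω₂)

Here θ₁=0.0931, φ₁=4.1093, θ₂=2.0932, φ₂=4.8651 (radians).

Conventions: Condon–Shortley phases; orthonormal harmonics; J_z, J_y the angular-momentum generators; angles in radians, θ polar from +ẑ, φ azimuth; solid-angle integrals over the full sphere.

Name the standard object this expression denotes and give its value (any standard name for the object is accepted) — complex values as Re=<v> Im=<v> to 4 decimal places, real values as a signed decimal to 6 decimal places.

Legendre polynomial (addition theorem), -0.212005

This sum is the spherical-harmonic addition theorem: it equals the Legendre polynomial P_l(cos γ) of the angle γ between the two directions.
Summing Y*_{l m}(θ₁,φ₁)·Y_{l m}(θ₂,φ₂) over m ∈ [−2, 2]; prefactor 4π/(2·2+1) = 2.513274:
  [-2]  conj(Y_{2,-2})(Ω₁) = (-0.001190, 0.003119) ; Y_{2,-2}(Ω₂) = (-0.276679, 0.087233) ; Δ = (0.000057, -0.000967)
  [-1]  conj(Y_{2,-1})(Ω₁) = (-0.040559, -0.058894) ; Y_{2,-1}(Ω₂) = (-0.050817, -0.330173) ; Δ = (-0.017384, 0.016384)
  [+0]  conj(Y_{2,0})(Ω₁) = (0.622606, -0.000000) ; Y_{2,0}(Ω₂) = (-0.079826, 0.000000) ; Δ = (-0.049700, 0.000000)
  [+1]  conj(Y_{2,1})(Ω₁) = (0.040559, -0.058894) ; Y_{2,1}(Ω₂) = (0.050817, -0.330173) ; Δ = (-0.017384, -0.016384)
  [+2]  conj(Y_{2,2})(Ω₁) = (-0.001190, -0.003119) ; Y_{2,2}(Ω₂) = (-0.276679, -0.087233) ; Δ = (0.000057, 0.000967)
Σ over m = (-0.084354, -0.000000); ×(4π/5) → (-0.212005, -0.000000). Real part: -0.212005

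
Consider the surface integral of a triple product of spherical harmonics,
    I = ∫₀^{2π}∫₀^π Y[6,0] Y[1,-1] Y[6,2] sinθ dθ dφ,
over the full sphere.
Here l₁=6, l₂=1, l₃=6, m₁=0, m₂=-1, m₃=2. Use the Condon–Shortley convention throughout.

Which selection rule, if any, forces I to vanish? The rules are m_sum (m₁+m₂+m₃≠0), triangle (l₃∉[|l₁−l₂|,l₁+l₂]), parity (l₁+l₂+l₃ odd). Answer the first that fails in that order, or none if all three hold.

Σmᵢ = 1  ✗
l₃∈[|l₁−l₂|,l₁+l₂]=[5,7], have l₃=6
Σlᵢ = 13 ⇒ odd

m_sum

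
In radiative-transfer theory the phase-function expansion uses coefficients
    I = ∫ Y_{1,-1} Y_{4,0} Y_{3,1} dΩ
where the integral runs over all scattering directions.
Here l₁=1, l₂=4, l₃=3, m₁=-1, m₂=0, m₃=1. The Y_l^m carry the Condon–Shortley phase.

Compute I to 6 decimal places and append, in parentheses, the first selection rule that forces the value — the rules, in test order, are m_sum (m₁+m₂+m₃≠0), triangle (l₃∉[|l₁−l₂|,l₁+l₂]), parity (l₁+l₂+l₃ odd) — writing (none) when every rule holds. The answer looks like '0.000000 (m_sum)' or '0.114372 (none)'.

m-sum 0 ✓  L=8 even ✓  3≤3≤5 ✓
Π(2lᵢ+1) = 3×9×7 = 189
triangle coeff Δ(1,4,3) = 1/252
Σ_t [1,1]: t=1:−1/36 = -1/36
(3j)²=4/63 [(1 4 3; 0 0 0)], sign=+1
Σ_t [2,2]: t=2:+1/96 = 1/96
(3j)²=1/42 [(1 4 3; -1 0 1)], sign=+1
⇒ 4πI² = 2/7
I = (+1)√(2/7/(4π)) = 0.15078601
No selection rule forces the value: the integral is nonzero (none).

0.150786 (none)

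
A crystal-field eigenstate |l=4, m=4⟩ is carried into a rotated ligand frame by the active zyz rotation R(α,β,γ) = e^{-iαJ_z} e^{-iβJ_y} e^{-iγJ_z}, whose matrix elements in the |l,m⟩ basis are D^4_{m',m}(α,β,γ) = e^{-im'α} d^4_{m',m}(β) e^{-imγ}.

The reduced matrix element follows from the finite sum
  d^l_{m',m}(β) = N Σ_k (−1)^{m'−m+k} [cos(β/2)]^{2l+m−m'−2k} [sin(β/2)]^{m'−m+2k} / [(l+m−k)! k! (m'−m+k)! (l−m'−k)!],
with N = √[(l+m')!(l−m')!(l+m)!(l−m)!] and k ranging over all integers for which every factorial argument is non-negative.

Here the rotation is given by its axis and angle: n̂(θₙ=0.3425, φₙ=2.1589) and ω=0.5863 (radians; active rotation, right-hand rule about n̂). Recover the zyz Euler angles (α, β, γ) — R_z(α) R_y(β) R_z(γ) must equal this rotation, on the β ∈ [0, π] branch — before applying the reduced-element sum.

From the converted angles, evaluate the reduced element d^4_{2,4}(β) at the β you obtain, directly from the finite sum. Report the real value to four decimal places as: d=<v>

Axis–angle → zyz. n̂ = (sinθₙcosφₙ, sinθₙsinφₙ, cosθₙ) = (-0.186320, +0.279419, +0.941918), ω = 0.5863.
R = I cosω + sinω [n̂]ₓ + (1−cosω) n̂n̂ᵀ gives
  R = [+0.838791, -0.529842, +0.125289; +0.512452, +0.846033, +0.147042; -0.183907, -0.059133, +0.981163]
β = atan2(√(R₁₃²+R₂₃²), R₃₃) = 0.194403; α = atan2(R₂₃, R₁₃) mod 2π = 0.865109; γ = atan2(R₃₂, −R₃₁) mod 2π = 5.972087
d^4_{2,4}(β=0.1944) via the finite sum:
Half-angle: c=0.995280, s=0.097048. N=√(720·2·40320·1)=7619.763776
k: max(0,(4)−(2))=2 … min(4+(4),4−(2))=2
  k=2: (−1)^0·7619.7638/(1440)·0.9953^6·0.0970^2 = +0.048442
d^4_{2,4}(0.1944) = +0.048442

d=0.0484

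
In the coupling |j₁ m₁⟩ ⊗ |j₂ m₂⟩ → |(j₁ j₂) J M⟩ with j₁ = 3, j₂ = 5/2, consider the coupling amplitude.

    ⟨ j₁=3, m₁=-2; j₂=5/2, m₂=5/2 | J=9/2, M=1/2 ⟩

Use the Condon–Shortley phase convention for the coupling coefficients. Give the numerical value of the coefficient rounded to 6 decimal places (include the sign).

triangle: 1!*5!*4!/11! = 2880/39916800
(j±m)!: 1!*5!*5!*0!*5!*4! = 41472000
prefactor² = (2J+1)*Δ*N² = 2304000/77
  k=1: −1/(1!*0!*4!*4!*1!*0!) = -1/576
Σ = -1/576  ⇒  CG² = 2304000/77*(-1/576)² = 125/1386
CG = −√(125/1386) = -0.300312

−√(125/1386) ≈ -0.300312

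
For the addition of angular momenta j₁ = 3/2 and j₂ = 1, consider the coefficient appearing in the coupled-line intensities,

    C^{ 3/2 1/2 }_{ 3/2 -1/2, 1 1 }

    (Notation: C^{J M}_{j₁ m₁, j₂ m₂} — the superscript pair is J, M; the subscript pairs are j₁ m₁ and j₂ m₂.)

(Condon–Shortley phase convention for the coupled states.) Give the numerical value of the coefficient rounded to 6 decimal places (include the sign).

-0.730297

√[4·1!2!1!/5! · 1!2!2!0!2!1!] = √(8/15)
  +(−1)^1/∏(1,0,1,1,1,0)! = -1  (running -1)
⟨..|..⟩ = √(8/15)·(-1) = -0.730297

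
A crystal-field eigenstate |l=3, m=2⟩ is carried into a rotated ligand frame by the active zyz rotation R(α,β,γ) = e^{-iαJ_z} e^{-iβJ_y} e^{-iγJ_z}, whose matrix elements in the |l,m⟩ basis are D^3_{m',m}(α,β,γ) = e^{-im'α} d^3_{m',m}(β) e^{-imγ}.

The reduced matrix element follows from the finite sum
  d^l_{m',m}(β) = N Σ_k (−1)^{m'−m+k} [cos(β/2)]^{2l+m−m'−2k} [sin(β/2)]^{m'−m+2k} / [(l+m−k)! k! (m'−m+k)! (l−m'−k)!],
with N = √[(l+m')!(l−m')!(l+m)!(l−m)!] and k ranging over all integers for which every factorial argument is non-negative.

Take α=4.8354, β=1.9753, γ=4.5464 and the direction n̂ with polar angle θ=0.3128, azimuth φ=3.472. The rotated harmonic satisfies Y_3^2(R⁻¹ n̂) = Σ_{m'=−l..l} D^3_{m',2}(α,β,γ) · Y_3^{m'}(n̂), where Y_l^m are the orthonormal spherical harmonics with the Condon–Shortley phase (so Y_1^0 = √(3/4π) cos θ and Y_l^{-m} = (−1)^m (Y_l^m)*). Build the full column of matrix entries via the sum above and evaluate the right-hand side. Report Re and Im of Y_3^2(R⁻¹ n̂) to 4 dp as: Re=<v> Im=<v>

Re=0.1625 Im=0.2412

Need the full column D^3_{m',2} for m'=−3..3 at α=4.8354, β=1.9753, γ=4.5464.
cos(β/2)=0.550653, sin(β/2)=0.834734
d^3_{-3,2}: single k=5 term ⇒ +0.546632;  D = +0.352572-0.417731i
d^3_{-2,2}: k∈[4..5] ⇒ +0.736070 -0.338290 = +0.397780;  D = +0.333163+0.217327i
d^3_{-1,2}: k∈[3..4] ⇒ +0.614198 -0.705698 = -0.091500;  D = +0.040210-0.082191i
d^3_{0,2}: k∈[2..3] ⇒ +0.350889 -0.806324 = -0.455435;  D = +0.430569+0.148433i
d^3_{1,2}: k∈[1..2] ⇒ +0.133641 -0.614198 = -0.480558;  D = -0.099691+0.470104i
d^3_{2,2}: k∈[0..1] ⇒ +0.027878 -0.320316 = -0.292438;  D = -0.291358-0.025106i
d^3_{3,2}: single k=0 term ⇒ -0.103518;  D = -0.003835-0.103446i
Y_3^{m'}(θ=0.3128,φ=3.472) and Σ D·Y over m':
  (+0.3526-0.4177i)·(-0.0067+0.0102i)  (+0.3332+0.2173i)·(+0.0727-0.0565i)  (+0.0402-0.0822i)·(-0.3317+0.1138i)  (+0.4306+0.1484i)·(+0.5420+0.0000i)  (-0.0997+0.4701i)·(+0.3317+0.1138i)  (-0.2914-0.0251i)·(+0.0727+0.0565i)  (-0.0038-0.1034i)·(+0.0067+0.0102i)
Y_3^2(R⁻¹ n̂) = +0.162498+0.241226i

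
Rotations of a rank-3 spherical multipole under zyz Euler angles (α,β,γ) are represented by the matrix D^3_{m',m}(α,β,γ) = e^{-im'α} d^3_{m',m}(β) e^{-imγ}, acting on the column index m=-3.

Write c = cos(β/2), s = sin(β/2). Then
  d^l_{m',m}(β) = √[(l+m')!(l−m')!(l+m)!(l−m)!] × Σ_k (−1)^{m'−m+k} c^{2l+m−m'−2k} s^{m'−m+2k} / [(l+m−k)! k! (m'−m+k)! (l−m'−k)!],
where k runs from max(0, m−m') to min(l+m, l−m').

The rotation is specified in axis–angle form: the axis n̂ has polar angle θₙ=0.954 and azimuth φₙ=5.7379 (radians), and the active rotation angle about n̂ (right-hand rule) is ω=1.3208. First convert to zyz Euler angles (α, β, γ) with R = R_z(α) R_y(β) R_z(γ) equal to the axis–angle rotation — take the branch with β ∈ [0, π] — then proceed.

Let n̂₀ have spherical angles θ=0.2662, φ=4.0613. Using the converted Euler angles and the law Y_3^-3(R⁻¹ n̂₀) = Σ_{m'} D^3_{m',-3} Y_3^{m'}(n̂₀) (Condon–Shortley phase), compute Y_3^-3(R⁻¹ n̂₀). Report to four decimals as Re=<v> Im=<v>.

Re=-0.1167 Im=-0.1172

Axis–angle → zyz. n̂ = (sinθₙcosφₙ, sinθₙsinφₙ, cosθₙ) = (+0.697437, -0.423091, +0.578425), ω = 1.3208.
R = I cosω + sinω [n̂]ₓ + (1−cosω) n̂n̂ᵀ gives
  R = [+0.613479, -0.782520, -0.106329; +0.338367, +0.382120, -0.859937; +0.713549, +0.491575, +0.499202]
β = atan2(√(R₁₃²+R₂₃²), R₃₃) = 1.048119; α = atan2(R₂₃, R₁₃) mod 2π = 4.589366; γ = atan2(R₃₂, −R₃₁) mod 2π = 2.538344
Need the full column D^3_{m',-3} for m'=−3..3 at α=4.5894, β=1.0481, γ=2.5383.
cos(β/2)=0.865795, sin(β/2)=0.500399
d^3_{-3,-3}: single k=0 term ⇒ +0.421202;  D = -0.345715+0.240608i
d^3_{-2,-3}: single k=0 term ⇒ -0.596303;  D = +0.277998+0.527536i
d^3_{-1,-3}: single k=0 term ⇒ +0.544927;  D = +0.509616-0.192969i
d^3_{0,-3}: single k=0 term ⇒ -0.363672;  D = -0.086074-0.353339i
d^3_{1,-3}: single k=0 term ⇒ +0.182029;  D = -0.180808+0.021055i
d^3_{2,-3}: single k=0 term ⇒ -0.066539;  D = -0.000472+0.066537i
d^3_{3,-3}: single k=0 term ⇒ +0.015700;  D = +0.015567+0.002037i
Y_3^{m'}(θ=0.2662,φ=4.0613) and Σ D·Y over m':
  (-0.3457+0.2406i)·(+0.0070+0.0028i)  (+0.2780+0.5275i)·(-0.0181-0.0658i)  (+0.5096-0.1930i)·(-0.1883+0.2471i)  (-0.0861-0.3533i)·(+0.5955+0.0000i)  (-0.1808+0.0211i)·(+0.1883+0.2471i)  (-0.0005+0.0665i)·(-0.0181+0.0658i)  (+0.0156+0.0020i)·(-0.0070+0.0028i)
Y_3^-3(R⁻¹ n̂) = -0.116695-0.117197i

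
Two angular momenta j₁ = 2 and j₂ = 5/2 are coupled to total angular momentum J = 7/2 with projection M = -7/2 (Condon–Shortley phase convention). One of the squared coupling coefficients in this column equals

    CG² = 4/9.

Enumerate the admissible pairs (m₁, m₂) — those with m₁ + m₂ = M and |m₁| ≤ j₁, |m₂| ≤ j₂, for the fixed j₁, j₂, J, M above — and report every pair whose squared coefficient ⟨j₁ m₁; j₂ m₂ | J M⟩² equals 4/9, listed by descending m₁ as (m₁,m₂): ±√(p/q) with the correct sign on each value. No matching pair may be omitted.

(-2,-3/2): −√(4/9)

Admissible pairs with m₁+m₂ = M = -7/2: (-2,-3/2), (-1,-5/2)
  (m₁,m₂)=(-1,-5/2): CG² = 5/9, CG = +√(5/9)
  (m₁,m₂)=(-2,-3/2): CG² = 4/9, CG = −√(4/9)   ← matches the target
Pairs with CG² = 4/9: (-2,-3/2): −√(4/9)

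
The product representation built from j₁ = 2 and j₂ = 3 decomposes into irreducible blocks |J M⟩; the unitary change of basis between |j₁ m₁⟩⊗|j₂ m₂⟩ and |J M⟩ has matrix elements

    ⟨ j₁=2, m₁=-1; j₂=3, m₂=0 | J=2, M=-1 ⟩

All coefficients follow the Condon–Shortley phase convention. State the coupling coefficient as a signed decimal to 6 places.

+√(2/7) = +0.534522

j₁+j₂−J=3  J+j₁−j₂=1  J−j₁+j₂=3  j₁+j₂+J+1=8
(j₁±m₁, j₂±m₂, J±M) = (1,3,3,3,1,3)
P² = 81/14
sum k=2..3:
  [2] +1/4 = 1/4
  [3] −1/36 = -1/36
S = 2/9
C² = P²·S² = 2/7 ; C = +0.534522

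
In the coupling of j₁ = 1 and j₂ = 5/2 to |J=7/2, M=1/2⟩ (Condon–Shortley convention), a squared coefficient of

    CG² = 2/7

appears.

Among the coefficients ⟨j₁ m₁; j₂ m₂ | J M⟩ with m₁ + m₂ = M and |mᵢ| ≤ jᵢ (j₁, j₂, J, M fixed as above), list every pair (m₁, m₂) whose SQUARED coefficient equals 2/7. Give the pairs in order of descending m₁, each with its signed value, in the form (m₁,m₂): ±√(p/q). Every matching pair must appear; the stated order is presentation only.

(1,-1/2): +√(2/7)

Admissible pairs with m₁+m₂ = M = 1/2: (-1,3/2), (0,1/2), (1,-1/2)
  (m₁,m₂)=(1,-1/2): CG² = 2/7, CG = +√(2/7)   ← matches the target
  (m₁,m₂)=(0,1/2): CG² = 4/7, CG = +√(4/7)
  (m₁,m₂)=(-1,3/2): CG² = 1/7, CG = +√(1/7)
Pairs with CG² = 2/7: (1,-1/2): +√(2/7)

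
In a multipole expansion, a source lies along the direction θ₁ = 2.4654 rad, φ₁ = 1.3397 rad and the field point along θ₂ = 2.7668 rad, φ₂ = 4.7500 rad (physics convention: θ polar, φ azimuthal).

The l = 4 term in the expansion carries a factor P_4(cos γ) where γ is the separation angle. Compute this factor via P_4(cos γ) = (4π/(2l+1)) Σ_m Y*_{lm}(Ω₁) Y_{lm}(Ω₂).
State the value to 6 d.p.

-0.296708

Term-by-term m-sum for l=4 (normalisation 4π/9 = 1.396263):
  m=-4: (0.040888, -0.054188) × (0.007858, -0.001191) = (0.000257, -0.000475)  (running Σ = (0.000257, -0.000475))
  m=-3: (0.152924, 0.184051) × (0.006434, 0.056781) = (-0.009467, 0.009867)  (running Σ = (-0.009210, 0.009393))
  m=-2: (-0.382118, 0.190365) × (-0.226288, 0.017054) = (0.083222, -0.049594)  (running Σ = (0.074012, -0.040201))
  m=-1: (-0.066558, -0.282864) × (-0.018556, -0.493124) = (-0.138252, 0.038070)  (running Σ = (-0.064240, -0.002131))
  m=0: (-0.243042, -0.000000) × (0.345710, 0.000000) = (-0.084022, -0.000000)  (running Σ = (-0.148262, -0.002131))
  m=1: (0.066558, -0.282864) × (0.018556, -0.493124) = (-0.138252, -0.038070)  (running Σ = (-0.286514, -0.040201))
  m=2: (-0.382118, -0.190365) × (-0.226288, -0.017054) = (0.083222, 0.049594)  (running Σ = (-0.203291, 0.009393))
  m=3: (-0.152924, 0.184051) × (-0.006434, 0.056781) = (-0.009467, -0.009867)  (running Σ = (-0.212758, -0.000475))
  m=4: (0.040888, 0.054188) × (0.007858, 0.001191) = (0.000257, 0.000475)  (running Σ = (-0.212501, 0.000000))
Σ over m = (-0.212501, 0.000000); ×(4π/9) → (-0.296708, 0.000000). Real part: -0.296708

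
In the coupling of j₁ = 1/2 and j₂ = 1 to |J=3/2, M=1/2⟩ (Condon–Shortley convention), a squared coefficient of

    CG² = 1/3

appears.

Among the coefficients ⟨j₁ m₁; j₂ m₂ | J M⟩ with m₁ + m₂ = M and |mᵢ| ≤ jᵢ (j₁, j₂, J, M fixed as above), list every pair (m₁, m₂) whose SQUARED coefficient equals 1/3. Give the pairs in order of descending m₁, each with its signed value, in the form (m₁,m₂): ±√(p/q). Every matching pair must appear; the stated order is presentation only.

Admissible pairs with m₁+m₂ = M = 1/2: (-1/2,1), (1/2,0)
  (m₁,m₂)=(1/2,0): CG² = 2/3, CG = +√(2/3)
  (m₁,m₂)=(-1/2,1): CG² = 1/3, CG = +√(1/3)   ← matches the target
Pairs with CG² = 1/3: (-1/2,1): +√(1/3)

(-1/2,1): +√(1/3)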